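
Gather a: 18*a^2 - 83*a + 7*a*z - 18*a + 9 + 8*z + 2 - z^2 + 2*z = 18*a^2 + a*(7*z - 101) - z^2 + 10*z + 11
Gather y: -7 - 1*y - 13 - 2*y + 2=-3*y - 18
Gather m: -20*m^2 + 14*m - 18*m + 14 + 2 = -20*m^2 - 4*m + 16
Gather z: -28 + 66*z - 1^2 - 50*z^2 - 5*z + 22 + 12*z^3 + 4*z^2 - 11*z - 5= 12*z^3 - 46*z^2 + 50*z - 12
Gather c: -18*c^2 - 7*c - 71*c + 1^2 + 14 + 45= -18*c^2 - 78*c + 60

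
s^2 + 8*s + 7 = (s + 1)*(s + 7)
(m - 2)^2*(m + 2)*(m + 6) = m^4 + 4*m^3 - 16*m^2 - 16*m + 48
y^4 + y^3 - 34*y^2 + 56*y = y*(y - 4)*(y - 2)*(y + 7)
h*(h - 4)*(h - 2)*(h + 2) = h^4 - 4*h^3 - 4*h^2 + 16*h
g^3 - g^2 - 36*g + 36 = (g - 6)*(g - 1)*(g + 6)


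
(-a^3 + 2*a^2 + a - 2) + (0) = -a^3 + 2*a^2 + a - 2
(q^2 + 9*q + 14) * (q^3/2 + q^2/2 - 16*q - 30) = q^5/2 + 5*q^4 - 9*q^3/2 - 167*q^2 - 494*q - 420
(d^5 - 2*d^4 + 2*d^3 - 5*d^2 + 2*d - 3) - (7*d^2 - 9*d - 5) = d^5 - 2*d^4 + 2*d^3 - 12*d^2 + 11*d + 2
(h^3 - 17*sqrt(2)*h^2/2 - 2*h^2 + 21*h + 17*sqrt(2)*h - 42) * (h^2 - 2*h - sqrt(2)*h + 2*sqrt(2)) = h^5 - 19*sqrt(2)*h^4/2 - 4*h^4 + 42*h^3 + 38*sqrt(2)*h^3 - 152*h^2 - 59*sqrt(2)*h^2 + 84*sqrt(2)*h + 152*h - 84*sqrt(2)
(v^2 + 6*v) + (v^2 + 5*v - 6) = 2*v^2 + 11*v - 6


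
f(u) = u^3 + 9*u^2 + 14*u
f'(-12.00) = 230.00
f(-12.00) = -600.00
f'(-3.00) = -13.00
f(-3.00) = 12.00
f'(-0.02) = 13.64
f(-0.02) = -0.28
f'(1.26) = 41.44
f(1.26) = 33.93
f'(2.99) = 94.64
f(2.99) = 149.05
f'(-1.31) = -4.43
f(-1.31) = -5.14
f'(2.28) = 70.64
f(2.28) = 90.56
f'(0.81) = 30.55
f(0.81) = 17.78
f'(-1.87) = -9.17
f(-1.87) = -1.25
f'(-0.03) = 13.46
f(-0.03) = -0.41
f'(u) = 3*u^2 + 18*u + 14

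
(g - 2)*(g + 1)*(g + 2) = g^3 + g^2 - 4*g - 4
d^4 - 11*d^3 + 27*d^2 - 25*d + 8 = (d - 8)*(d - 1)^3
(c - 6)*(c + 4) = c^2 - 2*c - 24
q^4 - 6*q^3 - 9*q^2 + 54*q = q*(q - 6)*(q - 3)*(q + 3)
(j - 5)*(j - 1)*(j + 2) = j^3 - 4*j^2 - 7*j + 10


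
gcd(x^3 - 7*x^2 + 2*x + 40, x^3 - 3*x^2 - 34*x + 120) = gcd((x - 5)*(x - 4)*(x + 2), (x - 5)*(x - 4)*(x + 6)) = x^2 - 9*x + 20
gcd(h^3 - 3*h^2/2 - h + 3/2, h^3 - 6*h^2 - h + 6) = h^2 - 1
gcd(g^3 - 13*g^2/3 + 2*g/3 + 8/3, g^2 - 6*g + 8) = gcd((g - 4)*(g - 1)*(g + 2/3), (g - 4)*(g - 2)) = g - 4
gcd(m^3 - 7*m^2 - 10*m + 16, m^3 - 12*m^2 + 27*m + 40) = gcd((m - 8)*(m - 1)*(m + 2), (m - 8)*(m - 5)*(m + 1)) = m - 8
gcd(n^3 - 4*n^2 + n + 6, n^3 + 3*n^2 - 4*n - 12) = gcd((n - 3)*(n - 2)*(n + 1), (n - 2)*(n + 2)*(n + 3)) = n - 2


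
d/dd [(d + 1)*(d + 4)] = 2*d + 5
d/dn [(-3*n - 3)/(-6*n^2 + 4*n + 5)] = 3*(6*n^2 - 4*n - 4*(n + 1)*(3*n - 1) - 5)/(-6*n^2 + 4*n + 5)^2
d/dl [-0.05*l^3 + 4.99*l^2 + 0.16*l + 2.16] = -0.15*l^2 + 9.98*l + 0.16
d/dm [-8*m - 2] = -8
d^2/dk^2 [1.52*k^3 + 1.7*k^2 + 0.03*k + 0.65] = 9.12*k + 3.4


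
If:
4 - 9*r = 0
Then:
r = 4/9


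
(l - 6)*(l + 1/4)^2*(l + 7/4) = l^4 - 15*l^3/4 - 201*l^2/16 - 353*l/64 - 21/32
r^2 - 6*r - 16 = (r - 8)*(r + 2)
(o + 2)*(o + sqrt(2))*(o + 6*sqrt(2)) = o^3 + 2*o^2 + 7*sqrt(2)*o^2 + 12*o + 14*sqrt(2)*o + 24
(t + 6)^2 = t^2 + 12*t + 36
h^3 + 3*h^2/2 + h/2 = h*(h + 1/2)*(h + 1)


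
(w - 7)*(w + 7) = w^2 - 49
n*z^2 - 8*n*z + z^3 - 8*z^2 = z*(n + z)*(z - 8)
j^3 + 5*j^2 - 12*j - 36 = (j - 3)*(j + 2)*(j + 6)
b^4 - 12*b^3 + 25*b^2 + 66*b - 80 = (b - 8)*(b - 5)*(b - 1)*(b + 2)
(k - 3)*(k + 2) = k^2 - k - 6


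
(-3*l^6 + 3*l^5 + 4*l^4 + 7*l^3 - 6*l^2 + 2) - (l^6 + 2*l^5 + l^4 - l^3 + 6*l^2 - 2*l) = -4*l^6 + l^5 + 3*l^4 + 8*l^3 - 12*l^2 + 2*l + 2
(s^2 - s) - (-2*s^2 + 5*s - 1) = 3*s^2 - 6*s + 1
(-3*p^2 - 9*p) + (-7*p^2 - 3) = -10*p^2 - 9*p - 3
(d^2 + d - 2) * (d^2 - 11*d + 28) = d^4 - 10*d^3 + 15*d^2 + 50*d - 56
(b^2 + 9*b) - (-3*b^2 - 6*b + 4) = 4*b^2 + 15*b - 4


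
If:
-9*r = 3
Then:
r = -1/3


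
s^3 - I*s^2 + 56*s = s*(s - 8*I)*(s + 7*I)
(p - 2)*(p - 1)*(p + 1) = p^3 - 2*p^2 - p + 2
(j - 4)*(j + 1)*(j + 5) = j^3 + 2*j^2 - 19*j - 20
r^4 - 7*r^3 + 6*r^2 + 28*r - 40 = (r - 5)*(r - 2)^2*(r + 2)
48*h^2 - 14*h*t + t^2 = (-8*h + t)*(-6*h + t)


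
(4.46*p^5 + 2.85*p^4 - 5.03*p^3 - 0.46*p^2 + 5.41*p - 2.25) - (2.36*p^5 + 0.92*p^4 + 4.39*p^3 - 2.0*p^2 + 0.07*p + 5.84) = 2.1*p^5 + 1.93*p^4 - 9.42*p^3 + 1.54*p^2 + 5.34*p - 8.09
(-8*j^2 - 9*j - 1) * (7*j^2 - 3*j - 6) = -56*j^4 - 39*j^3 + 68*j^2 + 57*j + 6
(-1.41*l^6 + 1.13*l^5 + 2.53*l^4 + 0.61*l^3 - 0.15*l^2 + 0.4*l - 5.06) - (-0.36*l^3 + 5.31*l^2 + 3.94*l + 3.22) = -1.41*l^6 + 1.13*l^5 + 2.53*l^4 + 0.97*l^3 - 5.46*l^2 - 3.54*l - 8.28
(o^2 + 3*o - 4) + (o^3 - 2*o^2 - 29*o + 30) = o^3 - o^2 - 26*o + 26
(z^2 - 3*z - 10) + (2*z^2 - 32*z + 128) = 3*z^2 - 35*z + 118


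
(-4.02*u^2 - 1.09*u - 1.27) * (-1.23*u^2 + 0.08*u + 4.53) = 4.9446*u^4 + 1.0191*u^3 - 16.7357*u^2 - 5.0393*u - 5.7531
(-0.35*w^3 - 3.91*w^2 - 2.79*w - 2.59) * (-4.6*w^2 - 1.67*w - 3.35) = 1.61*w^5 + 18.5705*w^4 + 20.5362*w^3 + 29.6718*w^2 + 13.6718*w + 8.6765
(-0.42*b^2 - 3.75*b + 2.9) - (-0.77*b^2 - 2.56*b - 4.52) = 0.35*b^2 - 1.19*b + 7.42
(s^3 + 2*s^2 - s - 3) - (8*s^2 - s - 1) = s^3 - 6*s^2 - 2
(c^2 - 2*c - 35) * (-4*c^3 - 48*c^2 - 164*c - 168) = -4*c^5 - 40*c^4 + 72*c^3 + 1840*c^2 + 6076*c + 5880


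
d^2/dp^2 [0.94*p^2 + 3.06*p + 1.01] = 1.88000000000000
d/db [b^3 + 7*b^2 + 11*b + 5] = 3*b^2 + 14*b + 11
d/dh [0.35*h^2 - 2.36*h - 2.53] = 0.7*h - 2.36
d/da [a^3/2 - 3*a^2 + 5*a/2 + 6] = 3*a^2/2 - 6*a + 5/2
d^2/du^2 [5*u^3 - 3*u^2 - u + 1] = 30*u - 6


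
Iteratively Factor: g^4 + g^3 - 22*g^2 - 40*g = (g + 2)*(g^3 - g^2 - 20*g) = (g + 2)*(g + 4)*(g^2 - 5*g) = g*(g + 2)*(g + 4)*(g - 5)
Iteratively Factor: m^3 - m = (m + 1)*(m^2 - m) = m*(m + 1)*(m - 1)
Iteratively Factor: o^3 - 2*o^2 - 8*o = (o + 2)*(o^2 - 4*o) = (o - 4)*(o + 2)*(o)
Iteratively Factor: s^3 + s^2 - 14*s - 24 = (s - 4)*(s^2 + 5*s + 6) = (s - 4)*(s + 2)*(s + 3)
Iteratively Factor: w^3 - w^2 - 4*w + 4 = (w - 2)*(w^2 + w - 2) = (w - 2)*(w + 2)*(w - 1)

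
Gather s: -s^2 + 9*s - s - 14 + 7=-s^2 + 8*s - 7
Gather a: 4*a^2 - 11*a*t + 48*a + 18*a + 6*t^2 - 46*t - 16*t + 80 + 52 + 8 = 4*a^2 + a*(66 - 11*t) + 6*t^2 - 62*t + 140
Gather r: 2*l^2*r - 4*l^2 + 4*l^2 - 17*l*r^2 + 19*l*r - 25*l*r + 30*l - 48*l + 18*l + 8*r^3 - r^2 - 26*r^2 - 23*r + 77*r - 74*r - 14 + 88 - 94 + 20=8*r^3 + r^2*(-17*l - 27) + r*(2*l^2 - 6*l - 20)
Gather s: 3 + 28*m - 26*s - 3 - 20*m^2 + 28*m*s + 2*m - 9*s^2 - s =-20*m^2 + 30*m - 9*s^2 + s*(28*m - 27)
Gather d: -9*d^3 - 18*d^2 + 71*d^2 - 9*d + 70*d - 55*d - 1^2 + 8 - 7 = -9*d^3 + 53*d^2 + 6*d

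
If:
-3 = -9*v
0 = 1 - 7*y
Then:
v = 1/3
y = 1/7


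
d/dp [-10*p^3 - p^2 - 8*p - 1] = -30*p^2 - 2*p - 8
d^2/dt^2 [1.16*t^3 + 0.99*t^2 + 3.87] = 6.96*t + 1.98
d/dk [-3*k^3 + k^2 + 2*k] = -9*k^2 + 2*k + 2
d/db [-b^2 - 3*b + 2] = -2*b - 3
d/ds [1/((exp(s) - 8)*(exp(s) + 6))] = 2*(1 - exp(s))*exp(s)/(exp(4*s) - 4*exp(3*s) - 92*exp(2*s) + 192*exp(s) + 2304)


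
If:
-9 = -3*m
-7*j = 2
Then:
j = -2/7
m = 3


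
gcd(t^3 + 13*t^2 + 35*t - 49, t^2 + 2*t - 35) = t + 7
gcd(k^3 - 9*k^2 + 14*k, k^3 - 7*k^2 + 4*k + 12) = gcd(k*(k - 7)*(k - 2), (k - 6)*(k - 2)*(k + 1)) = k - 2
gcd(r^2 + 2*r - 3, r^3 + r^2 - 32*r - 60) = 1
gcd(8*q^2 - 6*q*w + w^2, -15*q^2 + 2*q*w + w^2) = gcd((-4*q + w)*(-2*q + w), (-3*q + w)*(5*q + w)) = 1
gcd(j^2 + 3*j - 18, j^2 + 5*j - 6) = j + 6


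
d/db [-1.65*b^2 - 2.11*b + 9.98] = -3.3*b - 2.11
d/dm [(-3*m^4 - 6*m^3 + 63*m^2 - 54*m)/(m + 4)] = 3*(-3*m^4 - 20*m^3 - 3*m^2 + 168*m - 72)/(m^2 + 8*m + 16)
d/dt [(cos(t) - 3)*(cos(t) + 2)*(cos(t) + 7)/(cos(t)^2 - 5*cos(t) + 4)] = (-cos(t)^4 + 10*cos(t)^3 + 5*cos(t)^2 - 132*cos(t) + 262)*sin(t)/((cos(t) - 4)^2*(cos(t) - 1)^2)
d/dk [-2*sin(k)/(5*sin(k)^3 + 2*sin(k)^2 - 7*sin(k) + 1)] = 2*(10*sin(k)^3 + 2*sin(k)^2 - 1)*cos(k)/(5*sin(k)^3 + 2*sin(k)^2 - 7*sin(k) + 1)^2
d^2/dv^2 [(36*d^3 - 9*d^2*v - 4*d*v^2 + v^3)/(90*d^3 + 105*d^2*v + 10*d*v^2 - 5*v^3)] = 4*d*(-309*d^3 + 153*d^2*v - 27*d*v^2 + v^3)/(5*(-216*d^6 - 540*d^5*v - 342*d^4*v^2 + 55*d^3*v^3 + 57*d^2*v^4 - 15*d*v^5 + v^6))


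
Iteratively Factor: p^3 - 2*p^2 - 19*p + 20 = (p - 5)*(p^2 + 3*p - 4) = (p - 5)*(p - 1)*(p + 4)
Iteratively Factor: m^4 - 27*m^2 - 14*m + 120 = (m + 4)*(m^3 - 4*m^2 - 11*m + 30) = (m - 5)*(m + 4)*(m^2 + m - 6) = (m - 5)*(m - 2)*(m + 4)*(m + 3)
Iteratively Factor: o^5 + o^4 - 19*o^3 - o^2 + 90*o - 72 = (o - 3)*(o^4 + 4*o^3 - 7*o^2 - 22*o + 24) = (o - 3)*(o + 3)*(o^3 + o^2 - 10*o + 8) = (o - 3)*(o - 1)*(o + 3)*(o^2 + 2*o - 8) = (o - 3)*(o - 1)*(o + 3)*(o + 4)*(o - 2)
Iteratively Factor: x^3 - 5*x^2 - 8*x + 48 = (x - 4)*(x^2 - x - 12) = (x - 4)*(x + 3)*(x - 4)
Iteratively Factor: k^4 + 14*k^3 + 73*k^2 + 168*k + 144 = (k + 4)*(k^3 + 10*k^2 + 33*k + 36) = (k + 3)*(k + 4)*(k^2 + 7*k + 12) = (k + 3)^2*(k + 4)*(k + 4)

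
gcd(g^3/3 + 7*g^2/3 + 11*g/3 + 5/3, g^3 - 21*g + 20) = g + 5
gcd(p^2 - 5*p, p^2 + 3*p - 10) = 1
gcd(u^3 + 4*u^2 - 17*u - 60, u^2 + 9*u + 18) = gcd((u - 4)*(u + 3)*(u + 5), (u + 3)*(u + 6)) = u + 3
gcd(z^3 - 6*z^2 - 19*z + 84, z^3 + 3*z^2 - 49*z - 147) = z - 7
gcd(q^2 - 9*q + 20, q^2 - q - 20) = q - 5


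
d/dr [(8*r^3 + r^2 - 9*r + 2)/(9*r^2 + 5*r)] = 2*(36*r^4 + 40*r^3 + 43*r^2 - 18*r - 5)/(r^2*(81*r^2 + 90*r + 25))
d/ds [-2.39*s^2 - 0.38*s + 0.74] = -4.78*s - 0.38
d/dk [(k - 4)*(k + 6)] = 2*k + 2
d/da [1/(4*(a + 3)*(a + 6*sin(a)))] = -(a + (a + 3)*(6*cos(a) + 1) + 6*sin(a))/(4*(a + 3)^2*(a + 6*sin(a))^2)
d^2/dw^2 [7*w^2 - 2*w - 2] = 14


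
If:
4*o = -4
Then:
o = -1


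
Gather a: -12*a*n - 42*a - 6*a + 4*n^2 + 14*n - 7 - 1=a*(-12*n - 48) + 4*n^2 + 14*n - 8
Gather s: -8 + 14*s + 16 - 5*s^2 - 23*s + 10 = -5*s^2 - 9*s + 18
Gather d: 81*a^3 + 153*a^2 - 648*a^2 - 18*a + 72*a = 81*a^3 - 495*a^2 + 54*a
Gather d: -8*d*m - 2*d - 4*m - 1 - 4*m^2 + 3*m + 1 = d*(-8*m - 2) - 4*m^2 - m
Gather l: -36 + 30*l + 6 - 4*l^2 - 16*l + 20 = -4*l^2 + 14*l - 10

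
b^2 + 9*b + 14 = (b + 2)*(b + 7)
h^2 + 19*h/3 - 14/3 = (h - 2/3)*(h + 7)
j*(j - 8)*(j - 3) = j^3 - 11*j^2 + 24*j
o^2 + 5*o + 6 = (o + 2)*(o + 3)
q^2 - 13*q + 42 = (q - 7)*(q - 6)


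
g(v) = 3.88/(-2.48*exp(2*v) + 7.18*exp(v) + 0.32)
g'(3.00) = 0.01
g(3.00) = 0.00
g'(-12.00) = 0.00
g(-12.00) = 12.12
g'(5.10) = 0.00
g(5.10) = -0.00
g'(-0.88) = -1.00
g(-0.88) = 1.35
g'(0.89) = 4.82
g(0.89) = 1.25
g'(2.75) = 0.02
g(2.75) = -0.01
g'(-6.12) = -0.54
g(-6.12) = 11.56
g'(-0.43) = -0.64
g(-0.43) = 0.98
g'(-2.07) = -2.28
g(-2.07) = 3.27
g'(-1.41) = -1.53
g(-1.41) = 2.02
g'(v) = 3.88*(4.96*exp(2*v) - 7.18*exp(v))/(-2.48*exp(2*v) + 7.18*exp(v) + 0.32)^2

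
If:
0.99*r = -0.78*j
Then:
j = -1.26923076923077*r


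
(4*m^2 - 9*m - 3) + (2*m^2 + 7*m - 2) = 6*m^2 - 2*m - 5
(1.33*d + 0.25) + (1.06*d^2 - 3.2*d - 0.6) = 1.06*d^2 - 1.87*d - 0.35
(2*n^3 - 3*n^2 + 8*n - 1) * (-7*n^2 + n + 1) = -14*n^5 + 23*n^4 - 57*n^3 + 12*n^2 + 7*n - 1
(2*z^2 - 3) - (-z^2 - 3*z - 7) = 3*z^2 + 3*z + 4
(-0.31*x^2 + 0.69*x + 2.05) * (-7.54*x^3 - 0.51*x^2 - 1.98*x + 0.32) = 2.3374*x^5 - 5.0445*x^4 - 15.1951*x^3 - 2.5109*x^2 - 3.8382*x + 0.656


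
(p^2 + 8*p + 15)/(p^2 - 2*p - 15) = (p + 5)/(p - 5)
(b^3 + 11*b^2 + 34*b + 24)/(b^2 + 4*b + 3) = (b^2 + 10*b + 24)/(b + 3)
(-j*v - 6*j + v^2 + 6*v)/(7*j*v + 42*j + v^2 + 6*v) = (-j + v)/(7*j + v)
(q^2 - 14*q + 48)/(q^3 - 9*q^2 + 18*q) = (q - 8)/(q*(q - 3))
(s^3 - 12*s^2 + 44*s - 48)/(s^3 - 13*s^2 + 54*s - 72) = (s - 2)/(s - 3)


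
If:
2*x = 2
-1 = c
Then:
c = -1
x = 1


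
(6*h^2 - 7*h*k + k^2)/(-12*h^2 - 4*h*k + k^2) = (-h + k)/(2*h + k)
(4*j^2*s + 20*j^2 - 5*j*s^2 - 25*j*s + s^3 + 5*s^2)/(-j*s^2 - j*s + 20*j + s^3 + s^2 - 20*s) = (-4*j + s)/(s - 4)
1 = 1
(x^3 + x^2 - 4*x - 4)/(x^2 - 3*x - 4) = (x^2 - 4)/(x - 4)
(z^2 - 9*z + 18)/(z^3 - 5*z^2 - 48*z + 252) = (z - 3)/(z^2 + z - 42)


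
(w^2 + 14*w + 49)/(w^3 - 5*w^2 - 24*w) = (w^2 + 14*w + 49)/(w*(w^2 - 5*w - 24))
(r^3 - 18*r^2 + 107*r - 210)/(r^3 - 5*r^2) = 1 - 13/r + 42/r^2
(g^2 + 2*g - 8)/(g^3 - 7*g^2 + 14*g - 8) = (g + 4)/(g^2 - 5*g + 4)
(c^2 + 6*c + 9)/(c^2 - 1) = (c^2 + 6*c + 9)/(c^2 - 1)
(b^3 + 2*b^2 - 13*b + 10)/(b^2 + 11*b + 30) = (b^2 - 3*b + 2)/(b + 6)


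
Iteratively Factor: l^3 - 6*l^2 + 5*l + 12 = (l + 1)*(l^2 - 7*l + 12) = (l - 3)*(l + 1)*(l - 4)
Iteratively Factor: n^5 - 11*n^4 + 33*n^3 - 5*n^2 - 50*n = (n + 1)*(n^4 - 12*n^3 + 45*n^2 - 50*n) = n*(n + 1)*(n^3 - 12*n^2 + 45*n - 50) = n*(n - 5)*(n + 1)*(n^2 - 7*n + 10) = n*(n - 5)^2*(n + 1)*(n - 2)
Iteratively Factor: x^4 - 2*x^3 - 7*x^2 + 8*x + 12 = (x - 2)*(x^3 - 7*x - 6) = (x - 2)*(x + 2)*(x^2 - 2*x - 3) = (x - 2)*(x + 1)*(x + 2)*(x - 3)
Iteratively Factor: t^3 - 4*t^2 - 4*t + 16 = (t + 2)*(t^2 - 6*t + 8) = (t - 4)*(t + 2)*(t - 2)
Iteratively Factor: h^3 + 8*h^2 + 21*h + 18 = (h + 2)*(h^2 + 6*h + 9) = (h + 2)*(h + 3)*(h + 3)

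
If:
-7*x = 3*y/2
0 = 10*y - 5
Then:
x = -3/28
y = 1/2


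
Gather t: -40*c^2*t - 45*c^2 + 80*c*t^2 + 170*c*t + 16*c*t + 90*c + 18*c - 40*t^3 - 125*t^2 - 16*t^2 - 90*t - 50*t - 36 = -45*c^2 + 108*c - 40*t^3 + t^2*(80*c - 141) + t*(-40*c^2 + 186*c - 140) - 36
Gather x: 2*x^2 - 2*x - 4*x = 2*x^2 - 6*x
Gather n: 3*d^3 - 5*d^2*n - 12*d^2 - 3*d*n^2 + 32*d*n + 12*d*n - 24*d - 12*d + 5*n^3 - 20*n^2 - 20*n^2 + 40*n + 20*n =3*d^3 - 12*d^2 - 36*d + 5*n^3 + n^2*(-3*d - 40) + n*(-5*d^2 + 44*d + 60)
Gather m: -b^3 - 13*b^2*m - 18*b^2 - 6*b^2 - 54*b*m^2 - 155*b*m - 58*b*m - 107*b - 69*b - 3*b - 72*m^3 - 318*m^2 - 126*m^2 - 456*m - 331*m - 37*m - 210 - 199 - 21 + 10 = -b^3 - 24*b^2 - 179*b - 72*m^3 + m^2*(-54*b - 444) + m*(-13*b^2 - 213*b - 824) - 420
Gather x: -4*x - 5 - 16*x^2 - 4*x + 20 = -16*x^2 - 8*x + 15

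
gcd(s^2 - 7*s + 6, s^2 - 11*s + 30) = s - 6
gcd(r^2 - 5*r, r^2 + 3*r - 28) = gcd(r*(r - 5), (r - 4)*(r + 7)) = 1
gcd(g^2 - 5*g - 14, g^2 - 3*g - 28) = g - 7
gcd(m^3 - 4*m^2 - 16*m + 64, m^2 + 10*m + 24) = m + 4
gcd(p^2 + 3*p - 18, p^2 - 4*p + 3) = p - 3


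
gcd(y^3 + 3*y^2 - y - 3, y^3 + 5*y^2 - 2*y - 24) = y + 3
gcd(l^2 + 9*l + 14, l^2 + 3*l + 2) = l + 2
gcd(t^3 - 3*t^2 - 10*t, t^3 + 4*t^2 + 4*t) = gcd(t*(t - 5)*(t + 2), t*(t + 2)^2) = t^2 + 2*t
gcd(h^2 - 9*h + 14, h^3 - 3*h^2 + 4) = h - 2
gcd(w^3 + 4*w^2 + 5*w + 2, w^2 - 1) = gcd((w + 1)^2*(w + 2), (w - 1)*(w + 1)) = w + 1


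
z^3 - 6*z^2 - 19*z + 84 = (z - 7)*(z - 3)*(z + 4)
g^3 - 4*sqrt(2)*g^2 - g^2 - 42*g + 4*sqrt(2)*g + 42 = (g - 1)*(g - 7*sqrt(2))*(g + 3*sqrt(2))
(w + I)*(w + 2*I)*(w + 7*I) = w^3 + 10*I*w^2 - 23*w - 14*I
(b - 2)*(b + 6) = b^2 + 4*b - 12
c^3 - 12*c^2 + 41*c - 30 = (c - 6)*(c - 5)*(c - 1)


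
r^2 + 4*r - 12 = (r - 2)*(r + 6)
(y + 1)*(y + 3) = y^2 + 4*y + 3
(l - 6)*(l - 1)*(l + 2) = l^3 - 5*l^2 - 8*l + 12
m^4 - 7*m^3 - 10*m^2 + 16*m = m*(m - 8)*(m - 1)*(m + 2)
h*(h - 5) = h^2 - 5*h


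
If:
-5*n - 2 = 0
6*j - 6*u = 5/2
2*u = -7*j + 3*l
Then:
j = u + 5/12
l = 3*u + 35/36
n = -2/5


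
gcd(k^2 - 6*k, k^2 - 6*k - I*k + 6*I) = k - 6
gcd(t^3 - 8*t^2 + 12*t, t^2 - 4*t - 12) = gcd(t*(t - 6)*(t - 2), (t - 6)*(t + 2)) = t - 6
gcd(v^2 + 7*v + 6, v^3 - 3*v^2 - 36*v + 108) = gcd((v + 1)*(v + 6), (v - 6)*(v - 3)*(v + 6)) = v + 6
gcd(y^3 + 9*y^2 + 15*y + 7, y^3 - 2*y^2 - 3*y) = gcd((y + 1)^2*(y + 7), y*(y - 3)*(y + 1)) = y + 1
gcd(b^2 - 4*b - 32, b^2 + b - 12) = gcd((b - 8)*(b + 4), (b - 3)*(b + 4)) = b + 4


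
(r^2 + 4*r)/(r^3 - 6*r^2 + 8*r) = (r + 4)/(r^2 - 6*r + 8)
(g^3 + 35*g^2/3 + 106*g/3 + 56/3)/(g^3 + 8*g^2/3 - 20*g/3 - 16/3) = (g + 7)/(g - 2)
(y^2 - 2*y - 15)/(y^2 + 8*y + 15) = (y - 5)/(y + 5)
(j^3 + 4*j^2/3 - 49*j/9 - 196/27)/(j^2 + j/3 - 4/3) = (j^2 - 49/9)/(j - 1)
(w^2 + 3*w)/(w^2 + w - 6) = w/(w - 2)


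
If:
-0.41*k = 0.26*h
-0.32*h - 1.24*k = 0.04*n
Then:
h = 0.0857740585774059*n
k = -0.0543933054393305*n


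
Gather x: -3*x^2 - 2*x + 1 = -3*x^2 - 2*x + 1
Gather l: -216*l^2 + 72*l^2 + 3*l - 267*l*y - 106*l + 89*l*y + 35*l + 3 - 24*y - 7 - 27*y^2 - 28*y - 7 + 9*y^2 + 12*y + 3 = -144*l^2 + l*(-178*y - 68) - 18*y^2 - 40*y - 8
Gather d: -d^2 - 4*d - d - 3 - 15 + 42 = -d^2 - 5*d + 24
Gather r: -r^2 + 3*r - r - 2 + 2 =-r^2 + 2*r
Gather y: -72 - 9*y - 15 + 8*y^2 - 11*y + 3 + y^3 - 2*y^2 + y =y^3 + 6*y^2 - 19*y - 84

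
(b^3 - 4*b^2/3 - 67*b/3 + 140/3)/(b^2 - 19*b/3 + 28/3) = b + 5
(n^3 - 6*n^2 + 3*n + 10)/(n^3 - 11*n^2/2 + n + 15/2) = 2*(n - 2)/(2*n - 3)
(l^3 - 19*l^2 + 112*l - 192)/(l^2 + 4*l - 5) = (l^3 - 19*l^2 + 112*l - 192)/(l^2 + 4*l - 5)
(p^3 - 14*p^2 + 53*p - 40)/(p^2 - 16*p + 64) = (p^2 - 6*p + 5)/(p - 8)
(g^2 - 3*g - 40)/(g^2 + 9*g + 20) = (g - 8)/(g + 4)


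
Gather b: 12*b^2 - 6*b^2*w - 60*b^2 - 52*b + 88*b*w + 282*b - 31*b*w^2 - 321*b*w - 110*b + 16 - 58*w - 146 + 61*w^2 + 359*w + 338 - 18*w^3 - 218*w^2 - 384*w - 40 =b^2*(-6*w - 48) + b*(-31*w^2 - 233*w + 120) - 18*w^3 - 157*w^2 - 83*w + 168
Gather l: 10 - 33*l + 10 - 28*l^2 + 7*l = -28*l^2 - 26*l + 20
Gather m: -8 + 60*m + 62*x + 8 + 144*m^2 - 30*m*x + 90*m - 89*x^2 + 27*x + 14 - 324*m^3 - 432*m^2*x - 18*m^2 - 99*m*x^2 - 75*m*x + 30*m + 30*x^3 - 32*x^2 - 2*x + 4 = -324*m^3 + m^2*(126 - 432*x) + m*(-99*x^2 - 105*x + 180) + 30*x^3 - 121*x^2 + 87*x + 18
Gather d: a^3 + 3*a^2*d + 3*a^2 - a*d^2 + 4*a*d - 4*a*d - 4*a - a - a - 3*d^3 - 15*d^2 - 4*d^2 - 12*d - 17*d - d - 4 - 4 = a^3 + 3*a^2 - 6*a - 3*d^3 + d^2*(-a - 19) + d*(3*a^2 - 30) - 8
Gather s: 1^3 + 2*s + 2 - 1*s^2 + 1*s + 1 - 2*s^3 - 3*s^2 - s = -2*s^3 - 4*s^2 + 2*s + 4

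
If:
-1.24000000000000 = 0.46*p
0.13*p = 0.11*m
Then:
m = -3.19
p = -2.70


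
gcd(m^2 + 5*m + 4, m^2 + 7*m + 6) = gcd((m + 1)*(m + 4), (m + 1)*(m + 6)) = m + 1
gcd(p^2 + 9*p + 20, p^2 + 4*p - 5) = p + 5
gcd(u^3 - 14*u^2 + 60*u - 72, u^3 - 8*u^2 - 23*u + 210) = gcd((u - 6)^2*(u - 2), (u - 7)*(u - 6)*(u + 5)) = u - 6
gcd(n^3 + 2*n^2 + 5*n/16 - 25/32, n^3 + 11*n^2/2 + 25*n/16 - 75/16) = n + 5/4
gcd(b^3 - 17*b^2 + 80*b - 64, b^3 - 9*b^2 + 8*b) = b^2 - 9*b + 8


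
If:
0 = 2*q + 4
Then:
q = -2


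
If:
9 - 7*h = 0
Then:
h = 9/7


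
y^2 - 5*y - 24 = (y - 8)*(y + 3)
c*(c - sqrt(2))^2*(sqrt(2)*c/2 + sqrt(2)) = sqrt(2)*c^4/2 - 2*c^3 + sqrt(2)*c^3 - 4*c^2 + sqrt(2)*c^2 + 2*sqrt(2)*c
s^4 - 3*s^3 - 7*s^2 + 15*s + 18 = (s - 3)^2*(s + 1)*(s + 2)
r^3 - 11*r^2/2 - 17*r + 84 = (r - 6)*(r - 7/2)*(r + 4)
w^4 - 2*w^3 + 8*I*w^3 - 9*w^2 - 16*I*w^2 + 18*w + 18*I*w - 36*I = (w - 2)*(w - I)*(w + 3*I)*(w + 6*I)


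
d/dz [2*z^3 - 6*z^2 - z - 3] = 6*z^2 - 12*z - 1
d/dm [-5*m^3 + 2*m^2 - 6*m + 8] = -15*m^2 + 4*m - 6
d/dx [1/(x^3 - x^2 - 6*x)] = (-3*x^2 + 2*x + 6)/(x^2*(-x^2 + x + 6)^2)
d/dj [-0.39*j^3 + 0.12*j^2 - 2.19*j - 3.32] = -1.17*j^2 + 0.24*j - 2.19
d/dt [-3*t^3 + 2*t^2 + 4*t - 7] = -9*t^2 + 4*t + 4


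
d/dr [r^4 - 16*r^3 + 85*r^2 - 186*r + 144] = 4*r^3 - 48*r^2 + 170*r - 186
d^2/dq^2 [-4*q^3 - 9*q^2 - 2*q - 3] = -24*q - 18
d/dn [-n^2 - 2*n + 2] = -2*n - 2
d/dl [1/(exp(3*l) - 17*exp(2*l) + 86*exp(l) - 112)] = (-3*exp(2*l) + 34*exp(l) - 86)*exp(l)/(exp(3*l) - 17*exp(2*l) + 86*exp(l) - 112)^2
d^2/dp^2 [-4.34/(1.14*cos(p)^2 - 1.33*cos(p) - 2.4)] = (-22.561056*(1 - cos(p)^2)^2 + 52.642464*cos(p)^3 - 66.454514*cos(p)^2 - 50.304723*cos(p) - 8.225385*cos(3*p) + 61.663588)/(-1.14*cos(p)^2 + 1.33*cos(p) + 2.4)^3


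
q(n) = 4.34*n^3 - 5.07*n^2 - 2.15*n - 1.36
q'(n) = 13.02*n^2 - 10.14*n - 2.15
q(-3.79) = -302.31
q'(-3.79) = 223.30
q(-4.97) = -648.70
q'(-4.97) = 369.85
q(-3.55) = -251.79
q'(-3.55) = 197.93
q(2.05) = 10.32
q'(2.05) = 31.78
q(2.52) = 30.48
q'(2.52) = 54.98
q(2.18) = 14.82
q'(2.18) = 37.62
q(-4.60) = -521.19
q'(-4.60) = 320.00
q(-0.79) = -4.97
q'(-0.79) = 13.99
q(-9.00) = -3556.54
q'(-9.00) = 1143.73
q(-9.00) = -3556.54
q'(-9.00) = 1143.73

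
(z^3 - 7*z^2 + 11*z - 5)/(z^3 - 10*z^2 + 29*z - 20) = (z - 1)/(z - 4)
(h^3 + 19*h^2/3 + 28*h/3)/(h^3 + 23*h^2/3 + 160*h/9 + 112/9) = 3*h/(3*h + 4)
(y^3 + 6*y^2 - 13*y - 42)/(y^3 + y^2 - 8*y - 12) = (y + 7)/(y + 2)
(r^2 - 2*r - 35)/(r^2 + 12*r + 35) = (r - 7)/(r + 7)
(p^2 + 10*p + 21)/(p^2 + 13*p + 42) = (p + 3)/(p + 6)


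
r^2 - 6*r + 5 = (r - 5)*(r - 1)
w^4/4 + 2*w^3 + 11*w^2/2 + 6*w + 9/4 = (w/4 + 1/4)*(w + 1)*(w + 3)^2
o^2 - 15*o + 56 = (o - 8)*(o - 7)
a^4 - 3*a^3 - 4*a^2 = a^2*(a - 4)*(a + 1)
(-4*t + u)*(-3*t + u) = 12*t^2 - 7*t*u + u^2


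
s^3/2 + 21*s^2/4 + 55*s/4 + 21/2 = (s/2 + 1)*(s + 3/2)*(s + 7)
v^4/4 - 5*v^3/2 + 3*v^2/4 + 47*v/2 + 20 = (v/2 + 1/2)*(v/2 + 1)*(v - 8)*(v - 5)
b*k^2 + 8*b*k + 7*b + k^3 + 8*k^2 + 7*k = (b + k)*(k + 1)*(k + 7)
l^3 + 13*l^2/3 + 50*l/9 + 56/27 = (l + 2/3)*(l + 4/3)*(l + 7/3)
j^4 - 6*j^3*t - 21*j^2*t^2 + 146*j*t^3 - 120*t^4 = (j - 6*t)*(j - 4*t)*(j - t)*(j + 5*t)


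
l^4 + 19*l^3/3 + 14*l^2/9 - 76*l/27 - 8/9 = (l - 2/3)*(l + 1/3)*(l + 2/3)*(l + 6)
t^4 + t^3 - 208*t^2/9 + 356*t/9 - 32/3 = (t - 8/3)*(t - 2)*(t - 1/3)*(t + 6)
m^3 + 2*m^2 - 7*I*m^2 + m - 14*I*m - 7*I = (m + 1)^2*(m - 7*I)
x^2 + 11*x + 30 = (x + 5)*(x + 6)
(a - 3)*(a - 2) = a^2 - 5*a + 6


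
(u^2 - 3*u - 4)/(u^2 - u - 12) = (u + 1)/(u + 3)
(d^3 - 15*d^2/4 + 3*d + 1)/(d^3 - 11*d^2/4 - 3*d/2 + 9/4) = (4*d^3 - 15*d^2 + 12*d + 4)/(4*d^3 - 11*d^2 - 6*d + 9)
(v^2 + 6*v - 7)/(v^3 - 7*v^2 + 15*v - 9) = (v + 7)/(v^2 - 6*v + 9)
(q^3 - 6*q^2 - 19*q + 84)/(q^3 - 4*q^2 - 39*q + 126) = (q + 4)/(q + 6)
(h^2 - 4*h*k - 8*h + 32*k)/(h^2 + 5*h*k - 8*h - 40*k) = (h - 4*k)/(h + 5*k)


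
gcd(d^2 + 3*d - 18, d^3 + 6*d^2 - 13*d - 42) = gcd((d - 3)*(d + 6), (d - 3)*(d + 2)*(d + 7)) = d - 3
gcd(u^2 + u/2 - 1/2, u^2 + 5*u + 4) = u + 1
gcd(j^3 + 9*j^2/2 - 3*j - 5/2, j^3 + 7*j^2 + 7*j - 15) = j^2 + 4*j - 5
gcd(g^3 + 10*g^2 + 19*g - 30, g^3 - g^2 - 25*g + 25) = g^2 + 4*g - 5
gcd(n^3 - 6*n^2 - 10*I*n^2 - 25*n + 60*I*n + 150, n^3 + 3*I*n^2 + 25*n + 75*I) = n - 5*I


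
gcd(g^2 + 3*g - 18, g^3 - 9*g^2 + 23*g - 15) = g - 3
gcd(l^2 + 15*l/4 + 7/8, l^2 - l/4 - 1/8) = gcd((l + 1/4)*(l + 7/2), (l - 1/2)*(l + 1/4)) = l + 1/4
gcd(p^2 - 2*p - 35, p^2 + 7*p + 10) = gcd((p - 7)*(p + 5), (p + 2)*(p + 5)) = p + 5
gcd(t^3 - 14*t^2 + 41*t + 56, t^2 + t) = t + 1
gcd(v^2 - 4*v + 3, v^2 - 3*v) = v - 3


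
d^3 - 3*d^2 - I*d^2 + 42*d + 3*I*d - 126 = (d - 3)*(d - 7*I)*(d + 6*I)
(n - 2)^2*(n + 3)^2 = n^4 + 2*n^3 - 11*n^2 - 12*n + 36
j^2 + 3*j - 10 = (j - 2)*(j + 5)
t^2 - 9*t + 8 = (t - 8)*(t - 1)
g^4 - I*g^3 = g^3*(g - I)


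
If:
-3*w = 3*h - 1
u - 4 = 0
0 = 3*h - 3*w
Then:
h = 1/6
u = 4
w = 1/6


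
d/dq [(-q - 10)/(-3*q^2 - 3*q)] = (q*(q + 1) - (q + 10)*(2*q + 1))/(3*q^2*(q + 1)^2)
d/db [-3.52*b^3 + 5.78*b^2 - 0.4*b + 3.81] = -10.56*b^2 + 11.56*b - 0.4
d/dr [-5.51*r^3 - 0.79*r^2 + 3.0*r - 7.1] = -16.53*r^2 - 1.58*r + 3.0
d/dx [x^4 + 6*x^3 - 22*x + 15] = 4*x^3 + 18*x^2 - 22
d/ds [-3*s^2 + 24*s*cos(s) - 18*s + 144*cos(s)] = -24*s*sin(s) - 6*s - 144*sin(s) + 24*cos(s) - 18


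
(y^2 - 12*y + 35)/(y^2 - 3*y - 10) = (y - 7)/(y + 2)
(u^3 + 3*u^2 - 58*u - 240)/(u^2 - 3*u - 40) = u + 6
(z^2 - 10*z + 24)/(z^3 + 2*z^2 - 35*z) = (z^2 - 10*z + 24)/(z*(z^2 + 2*z - 35))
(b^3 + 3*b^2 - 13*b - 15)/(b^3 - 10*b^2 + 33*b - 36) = (b^2 + 6*b + 5)/(b^2 - 7*b + 12)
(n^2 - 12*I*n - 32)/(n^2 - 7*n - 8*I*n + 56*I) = (n - 4*I)/(n - 7)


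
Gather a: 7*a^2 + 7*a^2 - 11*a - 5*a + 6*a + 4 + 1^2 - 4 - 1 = 14*a^2 - 10*a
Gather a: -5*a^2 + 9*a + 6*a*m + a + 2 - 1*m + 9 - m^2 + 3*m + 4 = -5*a^2 + a*(6*m + 10) - m^2 + 2*m + 15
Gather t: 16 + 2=18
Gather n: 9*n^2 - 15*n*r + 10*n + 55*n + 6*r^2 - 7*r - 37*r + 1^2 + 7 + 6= 9*n^2 + n*(65 - 15*r) + 6*r^2 - 44*r + 14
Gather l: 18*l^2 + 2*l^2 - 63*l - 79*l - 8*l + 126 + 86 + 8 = 20*l^2 - 150*l + 220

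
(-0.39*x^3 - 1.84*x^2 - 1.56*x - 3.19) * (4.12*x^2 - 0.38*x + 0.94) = -1.6068*x^5 - 7.4326*x^4 - 6.0946*x^3 - 14.2796*x^2 - 0.2542*x - 2.9986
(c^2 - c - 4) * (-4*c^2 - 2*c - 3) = -4*c^4 + 2*c^3 + 15*c^2 + 11*c + 12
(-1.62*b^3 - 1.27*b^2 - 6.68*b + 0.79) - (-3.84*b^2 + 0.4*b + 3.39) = -1.62*b^3 + 2.57*b^2 - 7.08*b - 2.6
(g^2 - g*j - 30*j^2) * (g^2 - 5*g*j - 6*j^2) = g^4 - 6*g^3*j - 31*g^2*j^2 + 156*g*j^3 + 180*j^4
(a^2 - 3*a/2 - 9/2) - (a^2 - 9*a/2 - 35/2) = 3*a + 13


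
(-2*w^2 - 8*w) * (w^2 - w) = -2*w^4 - 6*w^3 + 8*w^2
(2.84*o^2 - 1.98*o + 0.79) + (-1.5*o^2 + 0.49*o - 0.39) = 1.34*o^2 - 1.49*o + 0.4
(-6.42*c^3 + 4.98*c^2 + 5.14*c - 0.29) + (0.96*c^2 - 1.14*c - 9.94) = -6.42*c^3 + 5.94*c^2 + 4.0*c - 10.23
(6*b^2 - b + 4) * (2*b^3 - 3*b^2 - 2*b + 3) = 12*b^5 - 20*b^4 - b^3 + 8*b^2 - 11*b + 12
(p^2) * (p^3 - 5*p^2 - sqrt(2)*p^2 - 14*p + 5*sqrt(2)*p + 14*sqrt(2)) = p^5 - 5*p^4 - sqrt(2)*p^4 - 14*p^3 + 5*sqrt(2)*p^3 + 14*sqrt(2)*p^2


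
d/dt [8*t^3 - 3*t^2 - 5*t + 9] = 24*t^2 - 6*t - 5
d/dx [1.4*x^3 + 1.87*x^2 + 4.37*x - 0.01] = 4.2*x^2 + 3.74*x + 4.37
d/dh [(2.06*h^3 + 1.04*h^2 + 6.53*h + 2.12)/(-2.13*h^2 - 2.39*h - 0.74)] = (-4.3878*h^4 - 9.8468*h^3 + 6.8501*h^2 + 7.492*h + 0.2346)/(4.5369*h^4 + 10.1814*h^3 + 8.8645*h^2 + 3.5372*h + 0.5476)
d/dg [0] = 0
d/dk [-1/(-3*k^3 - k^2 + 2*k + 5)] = (-9*k^2 - 2*k + 2)/(3*k^3 + k^2 - 2*k - 5)^2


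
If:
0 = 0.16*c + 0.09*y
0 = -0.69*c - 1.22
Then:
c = -1.77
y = 3.14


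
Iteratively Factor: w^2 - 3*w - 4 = (w + 1)*(w - 4)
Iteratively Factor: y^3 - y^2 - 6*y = (y - 3)*(y^2 + 2*y) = (y - 3)*(y + 2)*(y)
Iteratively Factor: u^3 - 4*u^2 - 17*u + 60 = (u - 3)*(u^2 - u - 20) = (u - 3)*(u + 4)*(u - 5)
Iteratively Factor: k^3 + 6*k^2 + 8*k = (k)*(k^2 + 6*k + 8) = k*(k + 4)*(k + 2)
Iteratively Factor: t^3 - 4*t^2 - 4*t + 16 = (t - 4)*(t^2 - 4) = (t - 4)*(t - 2)*(t + 2)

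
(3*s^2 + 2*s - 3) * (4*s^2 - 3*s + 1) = 12*s^4 - s^3 - 15*s^2 + 11*s - 3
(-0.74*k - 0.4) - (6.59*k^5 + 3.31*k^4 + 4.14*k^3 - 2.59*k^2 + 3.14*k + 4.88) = -6.59*k^5 - 3.31*k^4 - 4.14*k^3 + 2.59*k^2 - 3.88*k - 5.28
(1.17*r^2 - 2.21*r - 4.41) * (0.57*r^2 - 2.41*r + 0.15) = 0.6669*r^4 - 4.0794*r^3 + 2.9879*r^2 + 10.2966*r - 0.6615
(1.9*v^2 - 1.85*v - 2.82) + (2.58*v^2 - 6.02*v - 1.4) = 4.48*v^2 - 7.87*v - 4.22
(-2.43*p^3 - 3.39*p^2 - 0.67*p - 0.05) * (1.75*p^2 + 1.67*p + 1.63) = -4.2525*p^5 - 9.9906*p^4 - 10.7947*p^3 - 6.7321*p^2 - 1.1756*p - 0.0815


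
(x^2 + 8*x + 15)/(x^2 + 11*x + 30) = (x + 3)/(x + 6)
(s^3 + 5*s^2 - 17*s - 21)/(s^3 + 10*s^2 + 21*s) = (s^2 - 2*s - 3)/(s*(s + 3))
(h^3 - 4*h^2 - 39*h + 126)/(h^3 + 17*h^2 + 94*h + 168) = (h^2 - 10*h + 21)/(h^2 + 11*h + 28)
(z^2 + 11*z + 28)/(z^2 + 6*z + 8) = (z + 7)/(z + 2)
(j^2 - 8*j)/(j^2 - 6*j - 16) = j/(j + 2)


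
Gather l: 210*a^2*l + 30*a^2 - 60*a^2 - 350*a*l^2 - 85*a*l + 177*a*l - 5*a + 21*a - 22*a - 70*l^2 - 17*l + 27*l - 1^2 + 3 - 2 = -30*a^2 - 6*a + l^2*(-350*a - 70) + l*(210*a^2 + 92*a + 10)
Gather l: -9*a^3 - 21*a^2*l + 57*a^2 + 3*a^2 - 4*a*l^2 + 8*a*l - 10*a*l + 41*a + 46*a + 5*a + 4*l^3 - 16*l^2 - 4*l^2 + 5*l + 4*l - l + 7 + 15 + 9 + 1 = -9*a^3 + 60*a^2 + 92*a + 4*l^3 + l^2*(-4*a - 20) + l*(-21*a^2 - 2*a + 8) + 32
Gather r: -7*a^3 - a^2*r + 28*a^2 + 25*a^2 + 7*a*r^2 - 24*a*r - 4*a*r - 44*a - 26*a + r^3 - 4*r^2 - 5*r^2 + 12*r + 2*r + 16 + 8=-7*a^3 + 53*a^2 - 70*a + r^3 + r^2*(7*a - 9) + r*(-a^2 - 28*a + 14) + 24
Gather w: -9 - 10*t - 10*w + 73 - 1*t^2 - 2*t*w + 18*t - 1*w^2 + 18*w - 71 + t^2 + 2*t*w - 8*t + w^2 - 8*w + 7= 0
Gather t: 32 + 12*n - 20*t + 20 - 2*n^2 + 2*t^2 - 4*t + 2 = -2*n^2 + 12*n + 2*t^2 - 24*t + 54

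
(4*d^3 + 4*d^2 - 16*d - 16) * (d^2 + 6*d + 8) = 4*d^5 + 28*d^4 + 40*d^3 - 80*d^2 - 224*d - 128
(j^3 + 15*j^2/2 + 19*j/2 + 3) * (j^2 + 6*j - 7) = j^5 + 27*j^4/2 + 95*j^3/2 + 15*j^2/2 - 97*j/2 - 21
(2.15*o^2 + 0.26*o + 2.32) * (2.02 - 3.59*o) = -7.7185*o^3 + 3.4096*o^2 - 7.8036*o + 4.6864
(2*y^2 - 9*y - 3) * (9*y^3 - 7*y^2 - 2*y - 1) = 18*y^5 - 95*y^4 + 32*y^3 + 37*y^2 + 15*y + 3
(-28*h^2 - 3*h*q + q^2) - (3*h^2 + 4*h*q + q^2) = -31*h^2 - 7*h*q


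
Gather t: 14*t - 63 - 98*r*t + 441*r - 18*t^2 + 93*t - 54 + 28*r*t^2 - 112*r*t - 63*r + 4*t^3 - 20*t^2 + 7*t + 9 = 378*r + 4*t^3 + t^2*(28*r - 38) + t*(114 - 210*r) - 108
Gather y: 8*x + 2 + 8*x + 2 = 16*x + 4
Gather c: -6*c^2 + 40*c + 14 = -6*c^2 + 40*c + 14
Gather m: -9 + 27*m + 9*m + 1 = 36*m - 8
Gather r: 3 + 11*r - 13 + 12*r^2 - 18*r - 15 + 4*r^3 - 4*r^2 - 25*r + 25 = 4*r^3 + 8*r^2 - 32*r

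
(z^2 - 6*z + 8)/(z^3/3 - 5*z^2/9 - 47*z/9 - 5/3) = 9*(-z^2 + 6*z - 8)/(-3*z^3 + 5*z^2 + 47*z + 15)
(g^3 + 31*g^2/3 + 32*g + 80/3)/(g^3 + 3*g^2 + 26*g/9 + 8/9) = 3*(g^2 + 9*g + 20)/(3*g^2 + 5*g + 2)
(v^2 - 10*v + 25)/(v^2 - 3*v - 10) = (v - 5)/(v + 2)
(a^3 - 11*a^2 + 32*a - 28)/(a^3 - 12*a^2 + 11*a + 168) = (a^2 - 4*a + 4)/(a^2 - 5*a - 24)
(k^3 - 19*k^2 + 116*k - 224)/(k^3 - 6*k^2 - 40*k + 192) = (k - 7)/(k + 6)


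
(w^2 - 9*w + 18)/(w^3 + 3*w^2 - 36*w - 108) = (w - 3)/(w^2 + 9*w + 18)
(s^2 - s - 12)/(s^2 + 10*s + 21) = (s - 4)/(s + 7)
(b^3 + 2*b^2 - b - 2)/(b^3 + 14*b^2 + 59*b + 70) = (b^2 - 1)/(b^2 + 12*b + 35)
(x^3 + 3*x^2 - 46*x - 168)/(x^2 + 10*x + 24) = x - 7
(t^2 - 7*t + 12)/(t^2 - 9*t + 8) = (t^2 - 7*t + 12)/(t^2 - 9*t + 8)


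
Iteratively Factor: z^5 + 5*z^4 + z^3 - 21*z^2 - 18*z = (z + 3)*(z^4 + 2*z^3 - 5*z^2 - 6*z) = (z + 1)*(z + 3)*(z^3 + z^2 - 6*z) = z*(z + 1)*(z + 3)*(z^2 + z - 6) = z*(z - 2)*(z + 1)*(z + 3)*(z + 3)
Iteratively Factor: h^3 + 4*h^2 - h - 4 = (h + 1)*(h^2 + 3*h - 4) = (h + 1)*(h + 4)*(h - 1)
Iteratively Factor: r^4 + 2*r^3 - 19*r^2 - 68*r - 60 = (r - 5)*(r^3 + 7*r^2 + 16*r + 12) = (r - 5)*(r + 2)*(r^2 + 5*r + 6) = (r - 5)*(r + 2)^2*(r + 3)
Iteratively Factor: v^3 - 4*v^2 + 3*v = (v - 3)*(v^2 - v) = (v - 3)*(v - 1)*(v)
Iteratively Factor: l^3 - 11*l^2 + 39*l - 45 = (l - 3)*(l^2 - 8*l + 15) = (l - 5)*(l - 3)*(l - 3)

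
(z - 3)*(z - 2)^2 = z^3 - 7*z^2 + 16*z - 12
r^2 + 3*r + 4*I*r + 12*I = (r + 3)*(r + 4*I)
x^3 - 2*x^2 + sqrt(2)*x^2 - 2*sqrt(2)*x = x*(x - 2)*(x + sqrt(2))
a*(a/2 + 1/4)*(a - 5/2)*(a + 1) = a^4/2 - a^3/2 - 13*a^2/8 - 5*a/8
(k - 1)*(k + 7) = k^2 + 6*k - 7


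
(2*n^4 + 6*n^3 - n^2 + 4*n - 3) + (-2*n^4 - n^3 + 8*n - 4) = 5*n^3 - n^2 + 12*n - 7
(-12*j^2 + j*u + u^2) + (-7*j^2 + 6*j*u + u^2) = -19*j^2 + 7*j*u + 2*u^2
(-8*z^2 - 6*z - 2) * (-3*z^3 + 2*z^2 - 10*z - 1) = 24*z^5 + 2*z^4 + 74*z^3 + 64*z^2 + 26*z + 2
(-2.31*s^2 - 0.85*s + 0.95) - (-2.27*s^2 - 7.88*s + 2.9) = -0.04*s^2 + 7.03*s - 1.95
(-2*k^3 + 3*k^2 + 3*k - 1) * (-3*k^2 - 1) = 6*k^5 - 9*k^4 - 7*k^3 - 3*k + 1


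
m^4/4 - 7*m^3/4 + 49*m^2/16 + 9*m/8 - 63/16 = (m/4 + 1/4)*(m - 7/2)*(m - 3)*(m - 3/2)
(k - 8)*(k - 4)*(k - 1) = k^3 - 13*k^2 + 44*k - 32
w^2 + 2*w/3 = w*(w + 2/3)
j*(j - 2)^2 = j^3 - 4*j^2 + 4*j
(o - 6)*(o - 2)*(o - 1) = o^3 - 9*o^2 + 20*o - 12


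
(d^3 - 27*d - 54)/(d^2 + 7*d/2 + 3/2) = 2*(d^2 - 3*d - 18)/(2*d + 1)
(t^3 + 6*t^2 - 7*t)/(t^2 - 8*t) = (t^2 + 6*t - 7)/(t - 8)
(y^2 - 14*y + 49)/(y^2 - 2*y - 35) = (y - 7)/(y + 5)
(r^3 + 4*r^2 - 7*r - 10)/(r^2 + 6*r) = (r^3 + 4*r^2 - 7*r - 10)/(r*(r + 6))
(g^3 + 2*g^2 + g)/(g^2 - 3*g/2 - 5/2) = 2*g*(g + 1)/(2*g - 5)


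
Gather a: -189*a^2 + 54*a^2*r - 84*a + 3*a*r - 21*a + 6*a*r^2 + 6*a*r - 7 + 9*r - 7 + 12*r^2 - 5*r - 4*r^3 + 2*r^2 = a^2*(54*r - 189) + a*(6*r^2 + 9*r - 105) - 4*r^3 + 14*r^2 + 4*r - 14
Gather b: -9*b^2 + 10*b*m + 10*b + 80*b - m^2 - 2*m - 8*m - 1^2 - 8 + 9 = -9*b^2 + b*(10*m + 90) - m^2 - 10*m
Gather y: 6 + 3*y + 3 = 3*y + 9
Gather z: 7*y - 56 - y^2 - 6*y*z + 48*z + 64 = -y^2 + 7*y + z*(48 - 6*y) + 8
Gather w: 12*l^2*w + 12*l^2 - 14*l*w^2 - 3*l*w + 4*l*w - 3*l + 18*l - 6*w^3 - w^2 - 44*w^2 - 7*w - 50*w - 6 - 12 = 12*l^2 + 15*l - 6*w^3 + w^2*(-14*l - 45) + w*(12*l^2 + l - 57) - 18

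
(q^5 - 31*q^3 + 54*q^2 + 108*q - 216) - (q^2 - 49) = q^5 - 31*q^3 + 53*q^2 + 108*q - 167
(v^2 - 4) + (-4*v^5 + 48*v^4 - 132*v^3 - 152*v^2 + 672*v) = -4*v^5 + 48*v^4 - 132*v^3 - 151*v^2 + 672*v - 4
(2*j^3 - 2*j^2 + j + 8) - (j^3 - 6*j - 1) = j^3 - 2*j^2 + 7*j + 9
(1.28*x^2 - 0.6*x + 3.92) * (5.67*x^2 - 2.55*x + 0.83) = 7.2576*x^4 - 6.666*x^3 + 24.8188*x^2 - 10.494*x + 3.2536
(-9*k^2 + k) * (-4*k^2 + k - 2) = 36*k^4 - 13*k^3 + 19*k^2 - 2*k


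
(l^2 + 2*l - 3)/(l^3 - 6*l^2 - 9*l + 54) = (l - 1)/(l^2 - 9*l + 18)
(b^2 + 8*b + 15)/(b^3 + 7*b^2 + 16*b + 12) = (b + 5)/(b^2 + 4*b + 4)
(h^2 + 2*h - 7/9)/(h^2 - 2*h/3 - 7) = (h - 1/3)/(h - 3)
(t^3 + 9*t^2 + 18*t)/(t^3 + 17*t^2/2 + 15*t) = 2*(t + 3)/(2*t + 5)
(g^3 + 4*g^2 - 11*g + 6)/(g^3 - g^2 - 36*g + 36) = (g - 1)/(g - 6)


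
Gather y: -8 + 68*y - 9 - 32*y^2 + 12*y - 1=-32*y^2 + 80*y - 18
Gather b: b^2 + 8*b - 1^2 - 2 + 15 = b^2 + 8*b + 12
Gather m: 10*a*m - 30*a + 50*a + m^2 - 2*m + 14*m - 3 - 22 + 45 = 20*a + m^2 + m*(10*a + 12) + 20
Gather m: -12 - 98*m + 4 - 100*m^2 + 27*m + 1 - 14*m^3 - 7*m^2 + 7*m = -14*m^3 - 107*m^2 - 64*m - 7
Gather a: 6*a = 6*a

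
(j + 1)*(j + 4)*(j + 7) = j^3 + 12*j^2 + 39*j + 28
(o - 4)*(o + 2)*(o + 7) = o^3 + 5*o^2 - 22*o - 56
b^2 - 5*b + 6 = (b - 3)*(b - 2)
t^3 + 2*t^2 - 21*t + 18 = (t - 3)*(t - 1)*(t + 6)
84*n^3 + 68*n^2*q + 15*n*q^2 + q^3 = (2*n + q)*(6*n + q)*(7*n + q)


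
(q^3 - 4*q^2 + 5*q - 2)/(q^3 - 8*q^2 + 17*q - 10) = (q - 1)/(q - 5)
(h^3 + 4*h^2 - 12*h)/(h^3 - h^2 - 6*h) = (-h^2 - 4*h + 12)/(-h^2 + h + 6)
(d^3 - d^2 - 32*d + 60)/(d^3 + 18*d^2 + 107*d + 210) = (d^2 - 7*d + 10)/(d^2 + 12*d + 35)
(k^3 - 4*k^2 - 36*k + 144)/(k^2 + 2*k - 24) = k - 6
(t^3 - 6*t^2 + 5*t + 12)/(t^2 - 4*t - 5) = (t^2 - 7*t + 12)/(t - 5)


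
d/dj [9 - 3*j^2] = -6*j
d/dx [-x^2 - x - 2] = -2*x - 1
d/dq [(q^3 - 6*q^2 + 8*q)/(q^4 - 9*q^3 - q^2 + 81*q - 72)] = (-q^6 + 12*q^5 - 79*q^4 + 306*q^3 - 694*q^2 + 864*q - 576)/(q^8 - 18*q^7 + 79*q^6 + 180*q^5 - 1601*q^4 + 1134*q^3 + 6705*q^2 - 11664*q + 5184)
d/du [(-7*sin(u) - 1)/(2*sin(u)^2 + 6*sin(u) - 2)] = (7*sin(u)^2 + 2*sin(u) + 10)*cos(u)/(2*(3*sin(u) - cos(u)^2)^2)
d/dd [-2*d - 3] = -2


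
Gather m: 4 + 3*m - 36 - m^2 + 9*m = -m^2 + 12*m - 32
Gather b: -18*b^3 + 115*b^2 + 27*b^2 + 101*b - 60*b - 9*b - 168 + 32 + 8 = -18*b^3 + 142*b^2 + 32*b - 128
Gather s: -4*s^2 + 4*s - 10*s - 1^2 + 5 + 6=-4*s^2 - 6*s + 10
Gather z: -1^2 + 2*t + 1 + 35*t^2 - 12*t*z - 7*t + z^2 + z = 35*t^2 - 5*t + z^2 + z*(1 - 12*t)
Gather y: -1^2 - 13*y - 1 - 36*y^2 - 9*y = -36*y^2 - 22*y - 2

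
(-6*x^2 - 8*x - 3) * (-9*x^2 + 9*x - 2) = 54*x^4 + 18*x^3 - 33*x^2 - 11*x + 6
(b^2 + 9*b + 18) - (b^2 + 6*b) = 3*b + 18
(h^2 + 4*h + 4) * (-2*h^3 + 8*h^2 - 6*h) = -2*h^5 + 18*h^3 + 8*h^2 - 24*h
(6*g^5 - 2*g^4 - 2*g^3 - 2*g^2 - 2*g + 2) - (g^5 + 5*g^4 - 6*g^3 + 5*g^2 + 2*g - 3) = 5*g^5 - 7*g^4 + 4*g^3 - 7*g^2 - 4*g + 5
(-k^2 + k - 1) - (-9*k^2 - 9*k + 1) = 8*k^2 + 10*k - 2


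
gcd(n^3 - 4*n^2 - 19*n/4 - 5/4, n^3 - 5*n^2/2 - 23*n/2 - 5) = n^2 - 9*n/2 - 5/2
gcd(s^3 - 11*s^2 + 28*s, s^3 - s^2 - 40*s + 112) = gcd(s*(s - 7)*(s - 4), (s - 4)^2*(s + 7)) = s - 4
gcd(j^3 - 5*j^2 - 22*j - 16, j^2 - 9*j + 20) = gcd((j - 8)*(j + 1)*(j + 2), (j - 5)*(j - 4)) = 1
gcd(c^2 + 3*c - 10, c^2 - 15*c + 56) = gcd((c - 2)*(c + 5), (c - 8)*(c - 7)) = 1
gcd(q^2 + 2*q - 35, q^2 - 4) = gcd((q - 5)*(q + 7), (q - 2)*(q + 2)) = 1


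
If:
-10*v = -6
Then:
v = 3/5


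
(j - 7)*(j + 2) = j^2 - 5*j - 14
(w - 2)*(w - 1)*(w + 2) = w^3 - w^2 - 4*w + 4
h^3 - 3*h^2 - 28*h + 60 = (h - 6)*(h - 2)*(h + 5)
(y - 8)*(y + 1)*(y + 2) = y^3 - 5*y^2 - 22*y - 16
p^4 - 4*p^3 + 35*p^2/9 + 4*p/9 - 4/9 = (p - 2)^2*(p - 1/3)*(p + 1/3)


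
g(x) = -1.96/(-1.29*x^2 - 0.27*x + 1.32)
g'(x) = -1.96*(2.58*x + 0.27)/(-1.29*x^2 - 0.27*x + 1.32)^2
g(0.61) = -2.90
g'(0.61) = -7.92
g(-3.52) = 0.14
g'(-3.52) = 0.09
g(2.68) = 0.23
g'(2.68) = -0.19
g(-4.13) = 0.10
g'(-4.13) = 0.05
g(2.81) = 0.20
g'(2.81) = -0.16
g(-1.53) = 1.52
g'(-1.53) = 4.35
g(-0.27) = -1.51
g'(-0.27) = 0.50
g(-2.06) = 0.54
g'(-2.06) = 0.76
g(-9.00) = 0.02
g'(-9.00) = 0.00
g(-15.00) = 0.01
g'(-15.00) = 0.00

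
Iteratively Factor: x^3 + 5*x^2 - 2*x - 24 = (x + 4)*(x^2 + x - 6) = (x - 2)*(x + 4)*(x + 3)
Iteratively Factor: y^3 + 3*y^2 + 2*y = (y + 2)*(y^2 + y) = (y + 1)*(y + 2)*(y)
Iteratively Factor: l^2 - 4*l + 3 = (l - 1)*(l - 3)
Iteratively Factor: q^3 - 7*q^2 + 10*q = (q - 5)*(q^2 - 2*q) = (q - 5)*(q - 2)*(q)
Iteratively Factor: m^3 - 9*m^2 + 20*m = (m)*(m^2 - 9*m + 20) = m*(m - 4)*(m - 5)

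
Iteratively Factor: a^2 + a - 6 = (a + 3)*(a - 2)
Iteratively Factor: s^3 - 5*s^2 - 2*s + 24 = (s + 2)*(s^2 - 7*s + 12) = (s - 3)*(s + 2)*(s - 4)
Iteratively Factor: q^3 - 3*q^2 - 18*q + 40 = (q - 5)*(q^2 + 2*q - 8) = (q - 5)*(q - 2)*(q + 4)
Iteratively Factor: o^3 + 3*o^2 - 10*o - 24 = (o + 2)*(o^2 + o - 12) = (o + 2)*(o + 4)*(o - 3)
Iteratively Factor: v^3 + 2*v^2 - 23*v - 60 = (v + 3)*(v^2 - v - 20) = (v - 5)*(v + 3)*(v + 4)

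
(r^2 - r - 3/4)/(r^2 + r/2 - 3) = (r + 1/2)/(r + 2)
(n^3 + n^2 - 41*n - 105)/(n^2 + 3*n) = n - 2 - 35/n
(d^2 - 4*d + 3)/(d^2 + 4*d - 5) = (d - 3)/(d + 5)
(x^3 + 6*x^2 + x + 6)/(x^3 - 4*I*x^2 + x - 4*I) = (x + 6)/(x - 4*I)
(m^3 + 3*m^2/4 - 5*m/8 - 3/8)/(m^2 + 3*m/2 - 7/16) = 2*(8*m^3 + 6*m^2 - 5*m - 3)/(16*m^2 + 24*m - 7)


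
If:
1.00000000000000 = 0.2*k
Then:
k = 5.00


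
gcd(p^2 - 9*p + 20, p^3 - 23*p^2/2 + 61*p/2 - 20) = 1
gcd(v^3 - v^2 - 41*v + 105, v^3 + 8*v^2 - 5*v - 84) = v^2 + 4*v - 21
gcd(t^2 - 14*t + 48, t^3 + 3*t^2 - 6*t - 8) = 1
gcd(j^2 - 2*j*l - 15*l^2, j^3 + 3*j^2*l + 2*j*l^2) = 1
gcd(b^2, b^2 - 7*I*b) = b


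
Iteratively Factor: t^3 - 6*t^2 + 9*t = (t - 3)*(t^2 - 3*t) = (t - 3)^2*(t)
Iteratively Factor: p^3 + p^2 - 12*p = (p + 4)*(p^2 - 3*p) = (p - 3)*(p + 4)*(p)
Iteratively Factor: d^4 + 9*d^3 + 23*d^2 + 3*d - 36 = (d + 3)*(d^3 + 6*d^2 + 5*d - 12) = (d - 1)*(d + 3)*(d^2 + 7*d + 12) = (d - 1)*(d + 3)^2*(d + 4)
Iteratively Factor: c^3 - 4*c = (c + 2)*(c^2 - 2*c) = (c - 2)*(c + 2)*(c)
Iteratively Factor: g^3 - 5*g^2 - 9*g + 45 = (g - 5)*(g^2 - 9) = (g - 5)*(g + 3)*(g - 3)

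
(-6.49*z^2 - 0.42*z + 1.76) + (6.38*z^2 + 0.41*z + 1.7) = -0.11*z^2 - 0.01*z + 3.46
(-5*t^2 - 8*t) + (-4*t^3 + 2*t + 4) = -4*t^3 - 5*t^2 - 6*t + 4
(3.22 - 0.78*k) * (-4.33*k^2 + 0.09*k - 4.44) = 3.3774*k^3 - 14.0128*k^2 + 3.753*k - 14.2968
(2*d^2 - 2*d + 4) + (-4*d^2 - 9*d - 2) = -2*d^2 - 11*d + 2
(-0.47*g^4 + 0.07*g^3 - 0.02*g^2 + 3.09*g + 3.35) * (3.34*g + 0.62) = -1.5698*g^5 - 0.0576*g^4 - 0.0234*g^3 + 10.3082*g^2 + 13.1048*g + 2.077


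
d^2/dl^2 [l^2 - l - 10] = 2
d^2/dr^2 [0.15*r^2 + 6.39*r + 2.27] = 0.300000000000000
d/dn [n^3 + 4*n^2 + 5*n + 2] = 3*n^2 + 8*n + 5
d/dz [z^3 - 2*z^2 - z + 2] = 3*z^2 - 4*z - 1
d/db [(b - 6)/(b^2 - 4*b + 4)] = (10 - b)/(b^3 - 6*b^2 + 12*b - 8)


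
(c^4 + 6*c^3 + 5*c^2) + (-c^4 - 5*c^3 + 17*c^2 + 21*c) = c^3 + 22*c^2 + 21*c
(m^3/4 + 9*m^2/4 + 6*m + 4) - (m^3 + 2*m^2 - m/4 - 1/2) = -3*m^3/4 + m^2/4 + 25*m/4 + 9/2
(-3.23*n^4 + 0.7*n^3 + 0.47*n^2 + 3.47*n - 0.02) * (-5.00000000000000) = 16.15*n^4 - 3.5*n^3 - 2.35*n^2 - 17.35*n + 0.1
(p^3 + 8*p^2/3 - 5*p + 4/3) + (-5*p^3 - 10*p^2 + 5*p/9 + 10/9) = -4*p^3 - 22*p^2/3 - 40*p/9 + 22/9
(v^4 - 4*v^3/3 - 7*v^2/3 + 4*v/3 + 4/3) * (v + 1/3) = v^5 - v^4 - 25*v^3/9 + 5*v^2/9 + 16*v/9 + 4/9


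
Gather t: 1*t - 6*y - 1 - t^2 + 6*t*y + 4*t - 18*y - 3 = -t^2 + t*(6*y + 5) - 24*y - 4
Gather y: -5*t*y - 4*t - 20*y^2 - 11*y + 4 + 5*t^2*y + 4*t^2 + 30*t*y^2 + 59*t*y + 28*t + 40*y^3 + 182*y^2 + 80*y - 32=4*t^2 + 24*t + 40*y^3 + y^2*(30*t + 162) + y*(5*t^2 + 54*t + 69) - 28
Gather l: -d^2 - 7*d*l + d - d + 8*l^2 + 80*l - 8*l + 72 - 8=-d^2 + 8*l^2 + l*(72 - 7*d) + 64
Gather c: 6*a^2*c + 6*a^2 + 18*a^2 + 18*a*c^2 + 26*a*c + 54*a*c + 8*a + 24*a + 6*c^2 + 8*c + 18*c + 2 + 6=24*a^2 + 32*a + c^2*(18*a + 6) + c*(6*a^2 + 80*a + 26) + 8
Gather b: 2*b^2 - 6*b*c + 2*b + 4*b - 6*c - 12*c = 2*b^2 + b*(6 - 6*c) - 18*c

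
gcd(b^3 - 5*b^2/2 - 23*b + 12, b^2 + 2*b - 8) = b + 4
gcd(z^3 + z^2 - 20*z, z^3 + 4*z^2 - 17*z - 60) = z^2 + z - 20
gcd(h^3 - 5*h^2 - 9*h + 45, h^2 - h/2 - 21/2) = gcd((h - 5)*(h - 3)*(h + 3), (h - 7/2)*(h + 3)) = h + 3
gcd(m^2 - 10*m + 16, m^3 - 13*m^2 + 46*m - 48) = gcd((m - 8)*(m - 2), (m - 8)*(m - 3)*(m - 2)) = m^2 - 10*m + 16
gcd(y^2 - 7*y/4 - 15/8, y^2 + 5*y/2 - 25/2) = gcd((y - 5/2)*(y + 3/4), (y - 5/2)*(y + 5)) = y - 5/2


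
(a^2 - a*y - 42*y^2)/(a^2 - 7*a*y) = (a + 6*y)/a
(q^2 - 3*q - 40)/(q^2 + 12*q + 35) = (q - 8)/(q + 7)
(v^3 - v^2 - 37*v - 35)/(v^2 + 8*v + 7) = (v^2 - 2*v - 35)/(v + 7)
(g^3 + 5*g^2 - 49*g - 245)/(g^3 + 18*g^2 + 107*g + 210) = (g - 7)/(g + 6)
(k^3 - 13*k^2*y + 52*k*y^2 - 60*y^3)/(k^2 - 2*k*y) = k - 11*y + 30*y^2/k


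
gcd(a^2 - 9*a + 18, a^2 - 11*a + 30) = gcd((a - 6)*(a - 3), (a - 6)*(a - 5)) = a - 6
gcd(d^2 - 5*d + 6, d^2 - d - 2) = d - 2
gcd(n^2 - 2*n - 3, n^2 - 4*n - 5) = n + 1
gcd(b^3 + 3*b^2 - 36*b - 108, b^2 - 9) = b + 3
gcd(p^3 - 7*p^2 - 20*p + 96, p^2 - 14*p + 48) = p - 8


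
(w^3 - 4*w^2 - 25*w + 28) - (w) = w^3 - 4*w^2 - 26*w + 28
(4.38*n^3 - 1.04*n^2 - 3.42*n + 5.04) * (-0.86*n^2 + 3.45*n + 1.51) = -3.7668*n^5 + 16.0054*n^4 + 5.967*n^3 - 17.7038*n^2 + 12.2238*n + 7.6104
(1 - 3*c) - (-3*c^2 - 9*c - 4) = 3*c^2 + 6*c + 5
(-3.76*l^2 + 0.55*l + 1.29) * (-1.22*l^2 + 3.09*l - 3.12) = 4.5872*l^4 - 12.2894*l^3 + 11.8569*l^2 + 2.2701*l - 4.0248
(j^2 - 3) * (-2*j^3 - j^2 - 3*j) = -2*j^5 - j^4 + 3*j^3 + 3*j^2 + 9*j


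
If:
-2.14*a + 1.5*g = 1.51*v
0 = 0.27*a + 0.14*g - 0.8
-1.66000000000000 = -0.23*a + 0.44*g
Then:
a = 3.87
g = -1.75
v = -7.22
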